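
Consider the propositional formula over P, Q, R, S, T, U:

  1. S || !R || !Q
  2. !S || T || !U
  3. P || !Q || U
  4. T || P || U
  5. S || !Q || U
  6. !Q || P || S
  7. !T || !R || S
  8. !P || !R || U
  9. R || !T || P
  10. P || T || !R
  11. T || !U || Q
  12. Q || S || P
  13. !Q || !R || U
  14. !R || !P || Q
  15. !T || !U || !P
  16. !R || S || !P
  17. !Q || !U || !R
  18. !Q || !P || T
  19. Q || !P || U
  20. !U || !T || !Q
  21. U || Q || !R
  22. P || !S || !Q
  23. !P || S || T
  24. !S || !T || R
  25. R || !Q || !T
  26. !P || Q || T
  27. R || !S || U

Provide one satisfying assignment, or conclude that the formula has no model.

P ↦ false,  Q ↦ false,  R ↦ true,  S ↦ true,  T ↦ true,  U ↦ true

Try S = true.
Try T = true.
From the singleton clause (R), R = true.
Try P = false.
From the singleton clause (!Q), Q = false.
From the singleton clause (U), U = true.
This assignment satisfies each clause.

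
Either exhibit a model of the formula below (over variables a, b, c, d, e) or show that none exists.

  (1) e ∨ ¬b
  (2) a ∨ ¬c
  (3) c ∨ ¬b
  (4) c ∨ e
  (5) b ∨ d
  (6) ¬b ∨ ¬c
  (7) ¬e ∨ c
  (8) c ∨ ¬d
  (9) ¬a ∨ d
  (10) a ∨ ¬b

a=True; b=False; c=True; d=True; e=False

Case e = False:
(¬b) alone gives b = False.
(c) alone gives c = True.
(a) alone gives a = True.
(d) alone gives d = True.
This assignment satisfies each clause.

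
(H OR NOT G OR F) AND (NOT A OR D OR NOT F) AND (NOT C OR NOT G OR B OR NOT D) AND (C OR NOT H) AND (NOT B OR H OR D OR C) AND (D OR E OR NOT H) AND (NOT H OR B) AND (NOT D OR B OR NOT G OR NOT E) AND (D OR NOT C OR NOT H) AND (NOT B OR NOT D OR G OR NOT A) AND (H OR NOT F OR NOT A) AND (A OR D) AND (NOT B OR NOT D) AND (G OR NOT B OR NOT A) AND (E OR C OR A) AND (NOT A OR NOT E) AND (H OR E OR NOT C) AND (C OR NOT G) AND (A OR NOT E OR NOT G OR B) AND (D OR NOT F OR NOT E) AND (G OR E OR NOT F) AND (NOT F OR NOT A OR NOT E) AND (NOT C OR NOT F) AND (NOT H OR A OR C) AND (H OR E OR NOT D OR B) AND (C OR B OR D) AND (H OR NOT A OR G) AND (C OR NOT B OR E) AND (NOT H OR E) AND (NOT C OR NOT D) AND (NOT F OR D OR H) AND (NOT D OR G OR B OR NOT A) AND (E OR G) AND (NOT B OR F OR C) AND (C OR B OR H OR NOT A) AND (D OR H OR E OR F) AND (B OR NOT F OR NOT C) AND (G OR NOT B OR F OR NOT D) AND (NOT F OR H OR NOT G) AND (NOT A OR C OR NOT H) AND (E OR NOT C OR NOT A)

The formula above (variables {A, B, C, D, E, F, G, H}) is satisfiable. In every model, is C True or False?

Suppose C = true.
From the singleton clause (NOT F), F = false.
From the singleton clause (NOT D), D = false.
From the singleton clause (NOT H), H = false.
From the singleton clause (NOT G), G = false.
From the singleton clause (A), A = true.
Now (NOT A) is unsatisfied and unit — conflict.
So every satisfying assignment has C = False.

False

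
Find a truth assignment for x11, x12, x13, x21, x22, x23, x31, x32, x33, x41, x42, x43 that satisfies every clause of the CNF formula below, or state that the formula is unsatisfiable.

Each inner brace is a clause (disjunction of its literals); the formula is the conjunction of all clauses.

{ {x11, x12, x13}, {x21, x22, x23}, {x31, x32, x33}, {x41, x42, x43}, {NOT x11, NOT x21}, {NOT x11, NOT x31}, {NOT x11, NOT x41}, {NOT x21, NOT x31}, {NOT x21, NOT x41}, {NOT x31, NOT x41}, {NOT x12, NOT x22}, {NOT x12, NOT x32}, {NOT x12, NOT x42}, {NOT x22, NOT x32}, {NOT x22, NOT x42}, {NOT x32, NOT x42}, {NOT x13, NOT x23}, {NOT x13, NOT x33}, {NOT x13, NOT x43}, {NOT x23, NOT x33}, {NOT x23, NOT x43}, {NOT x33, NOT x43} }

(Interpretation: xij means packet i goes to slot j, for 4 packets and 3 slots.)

Suppose x11 = false.
Suppose x12 = true.
From the singleton clause (NOT x22), x22 = false.
From the singleton clause (NOT x32), x32 = false.
From the singleton clause (NOT x42), x42 = false.
Suppose x21 = true.
From the singleton clause (NOT x31), x31 = false.
From the singleton clause (x33), x33 = true.
From the singleton clause (NOT x41), x41 = false.
From the singleton clause (x43), x43 = true.
That conflicts with the unit clause (NOT x43).
Undo x21 and try x21 = false.
From the singleton clause (x23), x23 = true.
From the singleton clause (NOT x13), x13 = false.
From the singleton clause (NOT x33), x33 = false.
From the singleton clause (x31), x31 = true.
From the singleton clause (NOT x41), x41 = false.
From the singleton clause (x43), x43 = true.
That conflicts with the unit clause (NOT x43).
Both values of x21 lead to a conflict.
Undo x12 and try x12 = false.
From the singleton clause (x13), x13 = true.
From the singleton clause (NOT x23), x23 = false.
From the singleton clause (NOT x33), x33 = false.
From the singleton clause (NOT x43), x43 = false.
Suppose x21 = true.
From the singleton clause (NOT x31), x31 = false.
From the singleton clause (x32), x32 = true.
From the singleton clause (NOT x41), x41 = false.
From the singleton clause (x42), x42 = true.
That conflicts with the unit clause (NOT x42).
Undo x21 and try x21 = false.
From the singleton clause (x22), x22 = true.
From the singleton clause (NOT x32), x32 = false.
From the singleton clause (x31), x31 = true.
From the singleton clause (NOT x41), x41 = false.
From the singleton clause (x42), x42 = true.
That conflicts with the unit clause (NOT x42).
Both values of x21 lead to a conflict.
Both values of x12 lead to a conflict.
Undo x11 and try x11 = true.
From the singleton clause (NOT x21), x21 = false.
From the singleton clause (NOT x31), x31 = false.
From the singleton clause (NOT x41), x41 = false.
Suppose x22 = true.
From the singleton clause (NOT x12), x12 = false.
From the singleton clause (NOT x32), x32 = false.
From the singleton clause (x33), x33 = true.
From the singleton clause (NOT x42), x42 = false.
From the singleton clause (x43), x43 = true.
That conflicts with the unit clause (NOT x43).
Undo x22 and try x22 = false.
From the singleton clause (x23), x23 = true.
From the singleton clause (NOT x13), x13 = false.
From the singleton clause (NOT x33), x33 = false.
From the singleton clause (x32), x32 = true.
From the singleton clause (NOT x12), x12 = false.
From the singleton clause (NOT x42), x42 = false.
From the singleton clause (x43), x43 = true.
That conflicts with the unit clause (NOT x43).
Both values of x22 lead to a conflict.
Both values of x11 lead to a conflict.

UNSATISFIABLE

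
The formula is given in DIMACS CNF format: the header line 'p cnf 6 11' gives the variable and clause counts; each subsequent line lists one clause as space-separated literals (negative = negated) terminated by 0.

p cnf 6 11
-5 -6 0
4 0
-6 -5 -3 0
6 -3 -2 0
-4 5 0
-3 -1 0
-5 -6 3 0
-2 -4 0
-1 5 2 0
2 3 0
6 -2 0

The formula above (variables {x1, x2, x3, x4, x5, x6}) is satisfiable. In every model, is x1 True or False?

Suppose x1 = True.
(x4) alone gives x4 = True.
(x5) alone gives x5 = True.
(¬x6) alone gives x6 = False.
(¬x3) alone gives x3 = False.
(¬x2) alone gives x2 = False.
That conflicts with the unit clause (x2).
So every satisfying assignment has x1 = False.

False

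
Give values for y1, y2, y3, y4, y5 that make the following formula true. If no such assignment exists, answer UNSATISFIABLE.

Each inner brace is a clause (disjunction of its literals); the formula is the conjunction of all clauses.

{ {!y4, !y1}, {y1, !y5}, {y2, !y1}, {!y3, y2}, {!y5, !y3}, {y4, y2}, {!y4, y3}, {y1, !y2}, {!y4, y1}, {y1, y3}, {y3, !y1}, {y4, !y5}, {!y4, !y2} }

Case y4 = false:
The clause (y2) is unit, so y2 = true.
The clause (y1) is unit, so y1 = true.
The clause (y3) is unit, so y3 = true.
The clause (!y5) is unit, so y5 = false.
Every clause now holds.

y1=true; y2=true; y3=true; y4=false; y5=false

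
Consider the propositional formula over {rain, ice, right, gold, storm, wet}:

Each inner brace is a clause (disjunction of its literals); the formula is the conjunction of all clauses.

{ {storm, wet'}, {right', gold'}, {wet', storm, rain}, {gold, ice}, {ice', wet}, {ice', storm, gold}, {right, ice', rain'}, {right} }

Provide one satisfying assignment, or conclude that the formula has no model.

rain ↦ 0, ice ↦ 1, right ↦ 1, gold ↦ 0, storm ↦ 1, wet ↦ 1

From the singleton clause (right), right = 1.
From the singleton clause (gold'), gold = 0.
From the singleton clause (ice), ice = 1.
From the singleton clause (wet), wet = 1.
From the singleton clause (storm), storm = 1.
All clauses hold; rain can take either value.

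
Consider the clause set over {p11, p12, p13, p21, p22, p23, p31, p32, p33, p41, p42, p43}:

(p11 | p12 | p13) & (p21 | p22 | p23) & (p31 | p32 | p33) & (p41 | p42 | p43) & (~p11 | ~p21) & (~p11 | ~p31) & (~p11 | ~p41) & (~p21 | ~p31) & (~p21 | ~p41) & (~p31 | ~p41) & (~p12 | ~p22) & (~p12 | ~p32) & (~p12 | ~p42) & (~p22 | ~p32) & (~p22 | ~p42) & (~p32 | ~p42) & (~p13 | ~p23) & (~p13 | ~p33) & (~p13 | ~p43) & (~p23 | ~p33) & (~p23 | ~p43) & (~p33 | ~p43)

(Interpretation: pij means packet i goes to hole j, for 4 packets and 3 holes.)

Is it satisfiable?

No, unsatisfiable

Suppose p11 = 0.
Suppose p12 = 1.
(~p22) alone gives p22 = 0.
(~p32) alone gives p32 = 0.
(~p42) alone gives p42 = 0.
Suppose p21 = 1.
(~p31) alone gives p31 = 0.
(p33) alone gives p33 = 1.
(~p41) alone gives p41 = 0.
(p43) alone gives p43 = 1.
But (~p43) is also a unit clause — contradiction.
That branch fails; take p21 = 0 instead.
(p23) alone gives p23 = 1.
(~p13) alone gives p13 = 0.
(~p33) alone gives p33 = 0.
(p31) alone gives p31 = 1.
(~p41) alone gives p41 = 0.
(p43) alone gives p43 = 1.
But (~p43) is also a unit clause — contradiction.
Neither p21 = 1 nor p21 = 0 works.
That branch fails; take p12 = 0 instead.
(p13) alone gives p13 = 1.
(~p23) alone gives p23 = 0.
(~p33) alone gives p33 = 0.
(~p43) alone gives p43 = 0.
Suppose p21 = 1.
(~p31) alone gives p31 = 0.
(p32) alone gives p32 = 1.
(~p41) alone gives p41 = 0.
(p42) alone gives p42 = 1.
But (~p42) is also a unit clause — contradiction.
That branch fails; take p21 = 0 instead.
(p22) alone gives p22 = 1.
(~p32) alone gives p32 = 0.
(p31) alone gives p31 = 1.
(~p41) alone gives p41 = 0.
(p42) alone gives p42 = 1.
But (~p42) is also a unit clause — contradiction.
Neither p21 = 1 nor p21 = 0 works.
Neither p12 = 1 nor p12 = 0 works.
That branch fails; take p11 = 1 instead.
(~p21) alone gives p21 = 0.
(~p31) alone gives p31 = 0.
(~p41) alone gives p41 = 0.
Suppose p22 = 1.
(~p12) alone gives p12 = 0.
(~p32) alone gives p32 = 0.
(p33) alone gives p33 = 1.
(~p42) alone gives p42 = 0.
(p43) alone gives p43 = 1.
But (~p43) is also a unit clause — contradiction.
That branch fails; take p22 = 0 instead.
(p23) alone gives p23 = 1.
(~p13) alone gives p13 = 0.
(~p33) alone gives p33 = 0.
(p32) alone gives p32 = 1.
(~p12) alone gives p12 = 0.
(~p42) alone gives p42 = 0.
(p43) alone gives p43 = 1.
But (~p43) is also a unit clause — contradiction.
Neither p22 = 1 nor p22 = 0 works.
Neither p11 = 1 nor p11 = 0 works.
No assignment satisfies every clause.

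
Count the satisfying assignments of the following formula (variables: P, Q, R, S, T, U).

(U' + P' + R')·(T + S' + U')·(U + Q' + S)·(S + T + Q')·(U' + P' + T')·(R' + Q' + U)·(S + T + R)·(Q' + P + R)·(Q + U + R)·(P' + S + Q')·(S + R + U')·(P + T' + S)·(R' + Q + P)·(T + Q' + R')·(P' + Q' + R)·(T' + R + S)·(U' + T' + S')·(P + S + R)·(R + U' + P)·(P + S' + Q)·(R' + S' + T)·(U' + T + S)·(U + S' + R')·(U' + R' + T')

2

There are 2^6 = 64 truth assignments over (P, Q, R, S, T, U).
Split on P. With P = 1, the clauses containing P are satisfied and P' drops from the rest; 2 of the 2^5 = 32 assignments to the other variables satisfy what remains.
With P = 0, by the same count on the reduced clause set, 0 assignments work.
(One model: P=T, Q=F, R=T, S=F, T=F, U=F.)
Total: 2 + 0 = 2.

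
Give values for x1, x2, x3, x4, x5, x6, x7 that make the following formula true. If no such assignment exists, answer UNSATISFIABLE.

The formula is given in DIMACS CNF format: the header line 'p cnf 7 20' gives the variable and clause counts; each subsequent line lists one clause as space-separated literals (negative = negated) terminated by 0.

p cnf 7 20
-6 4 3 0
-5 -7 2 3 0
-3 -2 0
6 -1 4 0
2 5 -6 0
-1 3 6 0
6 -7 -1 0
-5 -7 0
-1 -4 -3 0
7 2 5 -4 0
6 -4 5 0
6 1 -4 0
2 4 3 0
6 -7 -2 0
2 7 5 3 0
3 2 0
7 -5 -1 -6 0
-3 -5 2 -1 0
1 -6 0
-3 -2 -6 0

x1: False,  x2: False,  x3: True,  x4: False,  x5: False,  x6: False,  x7: True

Branch on x3: set x3 = True.
(¬x2) alone gives x2 = False.
Branch on x5: set x5 = False.
(¬x6) alone gives x6 = False.
(¬x4) alone gives x4 = False.
(¬x1) alone gives x1 = False.
No clause remains; x7 is free.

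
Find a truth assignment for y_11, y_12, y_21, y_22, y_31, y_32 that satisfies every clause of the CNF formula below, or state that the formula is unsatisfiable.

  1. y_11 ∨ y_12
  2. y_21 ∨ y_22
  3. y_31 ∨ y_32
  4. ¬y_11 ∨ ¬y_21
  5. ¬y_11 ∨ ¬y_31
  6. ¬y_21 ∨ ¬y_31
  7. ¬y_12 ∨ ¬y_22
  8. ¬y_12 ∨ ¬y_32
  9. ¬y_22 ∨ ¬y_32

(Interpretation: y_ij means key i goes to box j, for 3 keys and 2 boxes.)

Branch on y_11: set y_11 = True.
(¬y_21) alone gives y_21 = False.
(y_22) alone gives y_22 = True.
(¬y_31) alone gives y_31 = False.
(y_32) alone gives y_32 = True.
But (¬y_32) is also a unit clause — contradiction.
Undo y_11 and try y_11 = False.
(y_12) alone gives y_12 = True.
(¬y_22) alone gives y_22 = False.
(y_21) alone gives y_21 = True.
(¬y_31) alone gives y_31 = False.
(y_32) alone gives y_32 = True.
But (¬y_32) is also a unit clause — contradiction.
Neither y_11 = True nor y_11 = False works.

UNSATISFIABLE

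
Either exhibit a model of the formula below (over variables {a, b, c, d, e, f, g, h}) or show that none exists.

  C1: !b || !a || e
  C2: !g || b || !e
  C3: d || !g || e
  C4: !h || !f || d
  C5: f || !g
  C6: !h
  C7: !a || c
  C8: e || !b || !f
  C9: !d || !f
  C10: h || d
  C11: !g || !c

The clause (!h) is unit, so h = false.
The clause (d) is unit, so d = true.
The clause (!f) is unit, so f = false.
The clause (!g) is unit, so g = false.
Case a = true:
The clause (c) is unit, so c = true.
Case b = false:
No clause remains; e is free.

a=true,  b=false,  c=true,  d=true,  e=false,  f=false,  g=false,  h=false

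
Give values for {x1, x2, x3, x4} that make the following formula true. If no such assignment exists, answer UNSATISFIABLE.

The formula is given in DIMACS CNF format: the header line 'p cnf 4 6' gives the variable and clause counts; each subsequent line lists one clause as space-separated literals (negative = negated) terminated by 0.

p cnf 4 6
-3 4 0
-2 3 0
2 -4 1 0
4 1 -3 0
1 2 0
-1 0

x1 ↦ False, x2 ↦ True, x3 ↦ True, x4 ↦ True

From the singleton clause (¬x1), x1 = False.
From the singleton clause (x2), x2 = True.
From the singleton clause (x3), x3 = True.
From the singleton clause (x4), x4 = True.
All clauses are satisfied.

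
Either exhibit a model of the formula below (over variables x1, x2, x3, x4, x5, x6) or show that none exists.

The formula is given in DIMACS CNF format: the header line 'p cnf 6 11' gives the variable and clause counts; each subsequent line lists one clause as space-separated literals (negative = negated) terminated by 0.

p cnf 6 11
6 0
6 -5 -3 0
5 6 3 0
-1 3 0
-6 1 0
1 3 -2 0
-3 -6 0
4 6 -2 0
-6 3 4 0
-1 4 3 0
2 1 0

UNSATISFIABLE

Unit clause (x6) forces x6 = True.
Unit clause (x1) forces x1 = True.
Unit clause (x3) forces x3 = True.
That conflicts with the unit clause (¬x3).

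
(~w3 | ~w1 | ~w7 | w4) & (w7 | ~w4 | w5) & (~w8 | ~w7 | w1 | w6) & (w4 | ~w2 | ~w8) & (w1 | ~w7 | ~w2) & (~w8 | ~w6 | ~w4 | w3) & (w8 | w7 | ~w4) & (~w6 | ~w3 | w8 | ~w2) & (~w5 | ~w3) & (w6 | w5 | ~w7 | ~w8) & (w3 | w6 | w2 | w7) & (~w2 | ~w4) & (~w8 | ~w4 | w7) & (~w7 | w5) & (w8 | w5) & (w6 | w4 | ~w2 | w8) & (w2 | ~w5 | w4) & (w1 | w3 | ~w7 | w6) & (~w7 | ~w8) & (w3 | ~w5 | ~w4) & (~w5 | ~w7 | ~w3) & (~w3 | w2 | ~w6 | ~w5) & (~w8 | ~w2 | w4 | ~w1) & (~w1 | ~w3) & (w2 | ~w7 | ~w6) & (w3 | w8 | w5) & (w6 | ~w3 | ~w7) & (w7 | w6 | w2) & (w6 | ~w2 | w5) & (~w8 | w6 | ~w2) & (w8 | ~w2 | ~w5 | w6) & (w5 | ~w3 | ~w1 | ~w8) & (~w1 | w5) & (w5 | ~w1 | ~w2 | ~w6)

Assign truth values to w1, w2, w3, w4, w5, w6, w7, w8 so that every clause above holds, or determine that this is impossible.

w1=0, w2=0, w3=1, w4=0, w5=0, w6=1, w7=0, w8=1

Try w5 = 0.
From the singleton clause (~w7), w7 = 0.
From the singleton clause (~w4), w4 = 0.
From the singleton clause (w8), w8 = 1.
From the singleton clause (~w2), w2 = 0.
From the singleton clause (w6), w6 = 1.
From the singleton clause (~w1), w1 = 0.
Every clause is now satisfied; w3 is unconstrained.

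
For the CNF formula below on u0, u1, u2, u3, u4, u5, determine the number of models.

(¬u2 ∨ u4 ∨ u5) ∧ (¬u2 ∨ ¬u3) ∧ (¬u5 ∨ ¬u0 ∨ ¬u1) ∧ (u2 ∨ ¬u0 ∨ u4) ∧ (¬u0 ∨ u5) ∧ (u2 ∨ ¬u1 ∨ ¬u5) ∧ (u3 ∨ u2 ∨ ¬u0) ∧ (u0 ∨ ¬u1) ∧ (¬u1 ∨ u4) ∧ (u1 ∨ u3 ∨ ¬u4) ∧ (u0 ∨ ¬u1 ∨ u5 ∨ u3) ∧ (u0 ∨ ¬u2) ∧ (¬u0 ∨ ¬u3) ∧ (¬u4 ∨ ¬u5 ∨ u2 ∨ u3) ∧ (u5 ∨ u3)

There are 2^6 = 64 truth assignments over (u0, u1, u2, u3, u4, u5).
Split on u0. With u0 = True, the clauses containing u0 are satisfied and ¬u0 drops from the rest; 1 of the 2^5 = 32 assignments to the other variables satisfy what remains.
With u0 = False, by the same count on the reduced clause set, 5 assignments work.
(One model: u0=F, u1=F, u2=F, u3=F, u4=F, u5=T.)
Total: 1 + 5 = 6.

6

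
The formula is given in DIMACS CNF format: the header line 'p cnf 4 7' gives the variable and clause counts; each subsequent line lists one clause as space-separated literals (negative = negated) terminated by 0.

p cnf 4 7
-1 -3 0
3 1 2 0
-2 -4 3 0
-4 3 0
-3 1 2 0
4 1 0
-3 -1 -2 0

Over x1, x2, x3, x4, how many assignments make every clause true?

There are 2^4 = 16 truth assignments over (x1, x2, x3, x4).
Split on x2. With x2 = True, the clauses containing x2 are satisfied and ¬x2 drops from the rest; 2 of the 2^3 = 8 assignments to the other variables satisfy what remains.
With x2 = False, by the same count on the reduced clause set, 1 assignment works.
(One model: x1=F, x2=T, x3=T, x4=T.)
Total: 2 + 1 = 3.

3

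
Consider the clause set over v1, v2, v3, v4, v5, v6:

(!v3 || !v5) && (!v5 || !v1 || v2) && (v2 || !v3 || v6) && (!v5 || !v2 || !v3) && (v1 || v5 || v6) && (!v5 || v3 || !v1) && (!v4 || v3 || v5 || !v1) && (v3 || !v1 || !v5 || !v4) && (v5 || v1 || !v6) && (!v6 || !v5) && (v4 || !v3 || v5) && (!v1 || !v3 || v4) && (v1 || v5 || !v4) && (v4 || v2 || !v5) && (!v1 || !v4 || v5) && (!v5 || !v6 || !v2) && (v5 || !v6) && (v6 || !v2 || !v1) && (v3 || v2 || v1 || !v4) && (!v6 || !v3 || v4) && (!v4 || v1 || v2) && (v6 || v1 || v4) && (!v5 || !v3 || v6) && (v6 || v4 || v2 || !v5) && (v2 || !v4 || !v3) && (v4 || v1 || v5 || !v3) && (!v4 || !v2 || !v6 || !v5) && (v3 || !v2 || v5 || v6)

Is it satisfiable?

Try v3 = false.
Try v5 = true.
(!v1) alone gives v1 = false.
(!v6) alone gives v6 = false.
(v4) alone gives v4 = true.
(v2) alone gives v2 = true.
This assignment satisfies each clause.
A satisfying assignment: v1 ↦ false, v2 ↦ true, v3 ↦ false, v4 ↦ true, v5 ↦ true, v6 ↦ false.

Satisfiable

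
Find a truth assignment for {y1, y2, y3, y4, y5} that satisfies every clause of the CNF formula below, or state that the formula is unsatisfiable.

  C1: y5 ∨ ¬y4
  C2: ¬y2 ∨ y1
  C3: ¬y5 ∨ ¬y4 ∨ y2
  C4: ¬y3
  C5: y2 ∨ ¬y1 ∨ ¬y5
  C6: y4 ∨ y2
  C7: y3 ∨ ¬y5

y1=True; y2=True; y3=False; y4=False; y5=False

The clause (¬y3) is unit, so y3 = False.
The clause (¬y5) is unit, so y5 = False.
The clause (¬y4) is unit, so y4 = False.
The clause (y2) is unit, so y2 = True.
The clause (y1) is unit, so y1 = True.
Every clause now holds.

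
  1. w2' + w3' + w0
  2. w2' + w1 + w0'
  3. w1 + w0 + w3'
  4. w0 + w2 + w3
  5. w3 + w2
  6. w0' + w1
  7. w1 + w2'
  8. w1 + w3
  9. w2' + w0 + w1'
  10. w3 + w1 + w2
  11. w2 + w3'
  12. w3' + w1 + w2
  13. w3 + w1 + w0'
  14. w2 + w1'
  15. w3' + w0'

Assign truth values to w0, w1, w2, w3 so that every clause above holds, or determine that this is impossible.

Branch on w3: set w3 = 0.
Unit clause (w2) forces w2 = 1.
Unit clause (w1) forces w1 = 1.
Unit clause (w0) forces w0 = 1.
This assignment satisfies each clause.

w0 ↦ 1, w1 ↦ 1, w2 ↦ 1, w3 ↦ 0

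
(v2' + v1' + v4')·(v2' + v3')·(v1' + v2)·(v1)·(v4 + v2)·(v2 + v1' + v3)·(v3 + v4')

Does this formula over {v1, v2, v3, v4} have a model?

Satisfiable

The clause (v1) is unit, so v1 = 1.
The clause (v2) is unit, so v2 = 1.
The clause (v4') is unit, so v4 = 0.
The clause (v3') is unit, so v3 = 0.
This assignment satisfies each clause.
A satisfying assignment: v1=1,  v2=1,  v3=0,  v4=0.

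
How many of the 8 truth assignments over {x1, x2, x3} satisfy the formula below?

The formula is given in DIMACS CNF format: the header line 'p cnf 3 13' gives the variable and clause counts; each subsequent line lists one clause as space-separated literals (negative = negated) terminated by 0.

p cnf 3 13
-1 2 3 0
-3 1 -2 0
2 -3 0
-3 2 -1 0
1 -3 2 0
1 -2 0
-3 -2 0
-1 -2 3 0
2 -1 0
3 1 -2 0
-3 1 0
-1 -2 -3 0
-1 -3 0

There are 2^3 = 8 truth assignments over (x1, x2, x3).
Check each against the 13 clauses (columns in the order x1, x2, x3):
  F F F  ✓ satisfies all
  F F T  ✗ fails (x2 ∨ ¬x3)
  F T F  ✗ fails (x1 ∨ ¬x2)
  F T T  ✗ fails (¬x3 ∨ x1 ∨ ¬x2)
  T F F  ✗ fails (¬x1 ∨ x2 ∨ x3)
  T F T  ✗ fails (x2 ∨ ¬x3)
  T T F  ✗ fails (¬x1 ∨ ¬x2 ∨ x3)
  T T T  ✗ fails (¬x3 ∨ ¬x2)
1 of the 8 rows is a model.

1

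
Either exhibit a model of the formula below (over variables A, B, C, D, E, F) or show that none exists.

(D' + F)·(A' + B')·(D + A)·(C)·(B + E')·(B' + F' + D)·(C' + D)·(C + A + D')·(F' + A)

(C) alone gives C = 1.
(D) alone gives D = 1.
(F) alone gives F = 1.
(A) alone gives A = 1.
(B') alone gives B = 0.
(E') alone gives E = 0.
This assignment satisfies each clause.

A=1, B=0, C=1, D=1, E=0, F=1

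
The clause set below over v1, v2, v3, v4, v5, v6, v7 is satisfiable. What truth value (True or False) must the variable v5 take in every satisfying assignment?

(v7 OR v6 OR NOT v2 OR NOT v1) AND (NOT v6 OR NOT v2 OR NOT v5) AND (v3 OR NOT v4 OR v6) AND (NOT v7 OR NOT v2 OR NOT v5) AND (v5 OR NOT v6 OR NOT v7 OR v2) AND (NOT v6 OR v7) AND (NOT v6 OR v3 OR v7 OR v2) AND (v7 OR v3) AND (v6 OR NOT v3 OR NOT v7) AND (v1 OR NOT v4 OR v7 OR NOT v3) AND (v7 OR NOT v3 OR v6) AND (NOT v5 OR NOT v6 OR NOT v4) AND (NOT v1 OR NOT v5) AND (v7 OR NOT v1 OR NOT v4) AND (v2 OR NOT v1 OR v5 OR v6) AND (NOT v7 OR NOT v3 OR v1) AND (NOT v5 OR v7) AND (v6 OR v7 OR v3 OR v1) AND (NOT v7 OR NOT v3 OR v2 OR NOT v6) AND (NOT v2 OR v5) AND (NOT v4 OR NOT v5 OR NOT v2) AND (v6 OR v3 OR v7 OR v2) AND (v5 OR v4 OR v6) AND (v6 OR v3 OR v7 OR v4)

Suppose v5 = false.
Unit clause (NOT v2) forces v2 = false.
Suppose v6 = false.
Unit clause (NOT v1) forces v1 = false.
Unit clause (v4) forces v4 = true.
Unit clause (v3) forces v3 = true.
Unit clause (NOT v7) forces v7 = false.
But (v7) is also a unit clause — contradiction.
So v6 must be the other value — set v6 = true.
Unit clause (NOT v7) forces v7 = false.
But (v7) is also a unit clause — contradiction.
Neither v6 = true nor v6 = false works.
So every satisfying assignment has v5 = True.

True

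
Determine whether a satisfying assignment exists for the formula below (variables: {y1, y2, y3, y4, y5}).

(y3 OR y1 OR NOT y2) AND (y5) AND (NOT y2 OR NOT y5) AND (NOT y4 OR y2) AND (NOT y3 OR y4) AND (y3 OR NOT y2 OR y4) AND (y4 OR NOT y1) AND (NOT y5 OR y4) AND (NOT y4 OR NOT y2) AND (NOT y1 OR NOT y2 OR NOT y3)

Unsatisfiable

From the singleton clause (y5), y5 = true.
From the singleton clause (NOT y2), y2 = false.
From the singleton clause (NOT y4), y4 = false.
But (y4) is also a unit clause — contradiction.
No assignment satisfies every clause.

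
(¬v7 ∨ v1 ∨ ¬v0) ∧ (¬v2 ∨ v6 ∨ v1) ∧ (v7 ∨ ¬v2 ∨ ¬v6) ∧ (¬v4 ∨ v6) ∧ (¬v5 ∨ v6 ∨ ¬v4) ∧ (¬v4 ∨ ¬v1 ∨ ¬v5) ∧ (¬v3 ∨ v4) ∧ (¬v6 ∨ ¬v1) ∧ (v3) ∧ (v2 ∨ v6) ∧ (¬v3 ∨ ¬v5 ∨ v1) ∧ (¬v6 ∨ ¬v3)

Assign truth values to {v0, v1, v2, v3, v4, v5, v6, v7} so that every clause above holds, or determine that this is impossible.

UNSATISFIABLE

Unit clause (v3) forces v3 = True.
Unit clause (v4) forces v4 = True.
Unit clause (v6) forces v6 = True.
Now (¬v6) is unsatisfied and unit — conflict.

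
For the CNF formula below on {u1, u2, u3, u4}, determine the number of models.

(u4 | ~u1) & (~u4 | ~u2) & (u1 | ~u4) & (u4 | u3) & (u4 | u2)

There are 2^4 = 16 truth assignments over (u1, u2, u3, u4).
Check each against the 5 clauses (columns in the order u1, u2, u3, u4):
  F F F F  ✗ fails (u4 | u3)
  F F F T  ✗ fails (u1 | ~u4)
  F F T F  ✗ fails (u4 | u2)
  F F T T  ✗ fails (u1 | ~u4)
  F T F F  ✗ fails (u4 | u3)
  F T F T  ✗ fails (~u4 | ~u2)
  F T T F  ✓ satisfies all
  F T T T  ✗ fails (~u4 | ~u2)
  T F F F  ✗ fails (u4 | ~u1)
  T F F T  ✓ satisfies all
  T F T F  ✗ fails (u4 | ~u1)
  T F T T  ✓ satisfies all
  T T F F  ✗ fails (u4 | ~u1)
  T T F T  ✗ fails (~u4 | ~u2)
  T T T F  ✗ fails (u4 | ~u1)
  T T T T  ✗ fails (~u4 | ~u2)
3 of the 16 rows are models.

3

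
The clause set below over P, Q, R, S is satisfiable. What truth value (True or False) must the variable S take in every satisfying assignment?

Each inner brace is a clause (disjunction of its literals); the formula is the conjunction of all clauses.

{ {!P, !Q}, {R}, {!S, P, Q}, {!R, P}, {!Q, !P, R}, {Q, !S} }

Suppose S = true.
From the singleton clause (R), R = true.
From the singleton clause (P), P = true.
From the singleton clause (!Q), Q = false.
But (Q) is also a unit clause — contradiction.
So every satisfying assignment has S = False.

False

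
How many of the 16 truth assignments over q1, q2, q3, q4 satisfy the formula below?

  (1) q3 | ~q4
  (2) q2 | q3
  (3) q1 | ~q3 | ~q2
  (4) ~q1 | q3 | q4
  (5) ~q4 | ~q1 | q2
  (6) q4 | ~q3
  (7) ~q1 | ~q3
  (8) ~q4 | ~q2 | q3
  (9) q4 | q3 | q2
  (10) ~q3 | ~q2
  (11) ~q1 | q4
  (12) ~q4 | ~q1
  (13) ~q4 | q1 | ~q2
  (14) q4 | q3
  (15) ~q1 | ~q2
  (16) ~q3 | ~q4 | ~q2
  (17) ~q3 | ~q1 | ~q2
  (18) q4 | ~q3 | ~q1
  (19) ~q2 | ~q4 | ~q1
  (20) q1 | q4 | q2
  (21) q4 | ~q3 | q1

1

There are 2^4 = 16 truth assignments over (q1, q2, q3, q4).
Split on q4. With q4 = 1, the clauses containing q4 are satisfied and ~q4 drops from the rest; 1 of the 2^3 = 8 assignments to the other variables satisfy what remains.
With q4 = 0, by the same count on the reduced clause set, 0 assignments work.
(One model: q1=F, q2=F, q3=T, q4=T.)
Total: 1 + 0 = 1.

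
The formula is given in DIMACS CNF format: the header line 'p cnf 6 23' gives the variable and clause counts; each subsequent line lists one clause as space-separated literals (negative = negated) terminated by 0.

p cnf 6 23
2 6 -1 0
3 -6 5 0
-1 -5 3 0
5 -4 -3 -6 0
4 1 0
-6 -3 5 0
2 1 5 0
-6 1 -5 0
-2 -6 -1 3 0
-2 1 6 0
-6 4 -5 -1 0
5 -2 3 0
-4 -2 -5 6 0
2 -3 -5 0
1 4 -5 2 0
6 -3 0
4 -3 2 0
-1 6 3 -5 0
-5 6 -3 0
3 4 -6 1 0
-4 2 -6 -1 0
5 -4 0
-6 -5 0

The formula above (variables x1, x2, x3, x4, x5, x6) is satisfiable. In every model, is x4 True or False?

True

Suppose x4 = False.
From the singleton clause (x1), x1 = True.
Branch on x2: set x2 = True.
Branch on x5: set x5 = False.
From the singleton clause (x3), x3 = True.
From the singleton clause (¬x6), x6 = False.
But (x6) is also a unit clause — contradiction.
Backtrack on x5: now try x5 = True.
From the singleton clause (x3), x3 = True.
From the singleton clause (¬x6), x6 = False.
But (x6) is also a unit clause — contradiction.
Both values of x5 lead to a conflict.
Backtrack on x2: now try x2 = False.
From the singleton clause (x6), x6 = True.
From the singleton clause (¬x5), x5 = False.
From the singleton clause (x3), x3 = True.
But (¬x3) is also a unit clause — contradiction.
Both values of x2 lead to a conflict.
So every satisfying assignment has x4 = True.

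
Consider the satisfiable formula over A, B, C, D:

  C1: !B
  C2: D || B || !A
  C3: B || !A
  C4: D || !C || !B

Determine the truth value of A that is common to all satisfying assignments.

Suppose A = true.
The clause (!B) is unit, so B = false.
That conflicts with the unit clause (B).
So every satisfying assignment has A = False.

False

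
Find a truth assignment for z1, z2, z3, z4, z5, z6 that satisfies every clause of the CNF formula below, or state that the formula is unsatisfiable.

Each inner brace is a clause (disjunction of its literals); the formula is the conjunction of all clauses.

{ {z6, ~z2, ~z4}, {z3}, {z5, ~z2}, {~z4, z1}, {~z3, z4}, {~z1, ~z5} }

z1=1,  z2=0,  z3=1,  z4=1,  z5=0,  z6=1

From the singleton clause (z3), z3 = 1.
From the singleton clause (z4), z4 = 1.
From the singleton clause (z1), z1 = 1.
From the singleton clause (~z5), z5 = 0.
From the singleton clause (~z2), z2 = 0.
All clauses hold; z6 can take either value.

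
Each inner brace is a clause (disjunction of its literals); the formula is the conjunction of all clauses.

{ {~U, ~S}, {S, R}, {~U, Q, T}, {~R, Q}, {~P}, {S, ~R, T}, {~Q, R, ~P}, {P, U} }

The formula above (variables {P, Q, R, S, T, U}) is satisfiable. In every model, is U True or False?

Suppose U = 0.
(~P) alone gives P = 0.
That conflicts with the unit clause (P).
So every satisfying assignment has U = True.

True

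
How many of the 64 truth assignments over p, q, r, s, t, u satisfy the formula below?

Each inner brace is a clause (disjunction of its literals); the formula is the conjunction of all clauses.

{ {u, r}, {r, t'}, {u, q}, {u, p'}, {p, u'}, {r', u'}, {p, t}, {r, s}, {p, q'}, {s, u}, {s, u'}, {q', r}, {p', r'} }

1

There are 2^6 = 64 truth assignments over (p, q, r, s, t, u).
Split on p. With p = 1, the clauses containing p are satisfied and p' drops from the rest; 1 of the 2^5 = 32 assignments to the other variables satisfy what remains.
With p = 0, by the same count on the reduced clause set, 0 assignments work.
(One model: p=T, q=F, r=F, s=T, t=F, u=T.)
Total: 1 + 0 = 1.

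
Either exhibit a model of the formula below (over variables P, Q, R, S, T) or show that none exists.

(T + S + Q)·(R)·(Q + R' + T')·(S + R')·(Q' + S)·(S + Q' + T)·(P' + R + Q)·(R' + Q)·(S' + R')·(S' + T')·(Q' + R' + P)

The clause (R) is unit, so R = 1.
The clause (S) is unit, so S = 1.
But (S') is also a unit clause — contradiction.

UNSATISFIABLE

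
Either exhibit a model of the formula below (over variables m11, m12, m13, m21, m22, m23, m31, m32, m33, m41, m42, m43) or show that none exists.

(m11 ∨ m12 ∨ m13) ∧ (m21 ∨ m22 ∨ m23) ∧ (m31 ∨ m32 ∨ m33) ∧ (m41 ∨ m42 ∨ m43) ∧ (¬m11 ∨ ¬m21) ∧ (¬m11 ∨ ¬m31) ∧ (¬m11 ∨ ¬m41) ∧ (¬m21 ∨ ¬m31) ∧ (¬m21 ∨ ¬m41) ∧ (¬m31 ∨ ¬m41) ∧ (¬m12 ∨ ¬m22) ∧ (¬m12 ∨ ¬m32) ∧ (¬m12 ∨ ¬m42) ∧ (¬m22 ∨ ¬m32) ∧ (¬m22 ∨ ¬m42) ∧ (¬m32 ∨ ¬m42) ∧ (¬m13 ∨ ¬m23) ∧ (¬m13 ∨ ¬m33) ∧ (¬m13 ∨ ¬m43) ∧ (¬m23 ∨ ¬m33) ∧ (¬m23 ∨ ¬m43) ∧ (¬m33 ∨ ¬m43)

UNSATISFIABLE

Case m11 = False:
Case m12 = True:
(¬m22) alone gives m22 = False.
(¬m32) alone gives m32 = False.
(¬m42) alone gives m42 = False.
Case m21 = True:
(¬m31) alone gives m31 = False.
(m33) alone gives m33 = True.
(¬m41) alone gives m41 = False.
(m43) alone gives m43 = True.
That conflicts with the unit clause (¬m43).
Undo m21 and try m21 = False.
(m23) alone gives m23 = True.
(¬m13) alone gives m13 = False.
(¬m33) alone gives m33 = False.
(m31) alone gives m31 = True.
(¬m41) alone gives m41 = False.
(m43) alone gives m43 = True.
That conflicts with the unit clause (¬m43).
Both values of m21 lead to a conflict.
Undo m12 and try m12 = False.
(m13) alone gives m13 = True.
(¬m23) alone gives m23 = False.
(¬m33) alone gives m33 = False.
(¬m43) alone gives m43 = False.
Case m21 = True:
(¬m31) alone gives m31 = False.
(m32) alone gives m32 = True.
(¬m41) alone gives m41 = False.
(m42) alone gives m42 = True.
That conflicts with the unit clause (¬m42).
Undo m21 and try m21 = False.
(m22) alone gives m22 = True.
(¬m32) alone gives m32 = False.
(m31) alone gives m31 = True.
(¬m41) alone gives m41 = False.
(m42) alone gives m42 = True.
That conflicts with the unit clause (¬m42).
Both values of m21 lead to a conflict.
Both values of m12 lead to a conflict.
Undo m11 and try m11 = True.
(¬m21) alone gives m21 = False.
(¬m31) alone gives m31 = False.
(¬m41) alone gives m41 = False.
Case m22 = True:
(¬m12) alone gives m12 = False.
(¬m32) alone gives m32 = False.
(m33) alone gives m33 = True.
(¬m42) alone gives m42 = False.
(m43) alone gives m43 = True.
That conflicts with the unit clause (¬m43).
Undo m22 and try m22 = False.
(m23) alone gives m23 = True.
(¬m13) alone gives m13 = False.
(¬m33) alone gives m33 = False.
(m32) alone gives m32 = True.
(¬m12) alone gives m12 = False.
(¬m42) alone gives m42 = False.
(m43) alone gives m43 = True.
That conflicts with the unit clause (¬m43).
Both values of m22 lead to a conflict.
Both values of m11 lead to a conflict.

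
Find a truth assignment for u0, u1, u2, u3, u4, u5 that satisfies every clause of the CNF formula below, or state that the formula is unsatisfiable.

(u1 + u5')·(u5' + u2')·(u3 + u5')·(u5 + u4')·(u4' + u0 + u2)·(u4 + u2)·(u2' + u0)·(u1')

u0 ↦ 1,  u1 ↦ 0,  u2 ↦ 1,  u3 ↦ 1,  u4 ↦ 0,  u5 ↦ 0

(u1') alone gives u1 = 0.
(u5') alone gives u5 = 0.
(u4') alone gives u4 = 0.
(u2) alone gives u2 = 1.
(u0) alone gives u0 = 1.
Every clause is now satisfied; u3 is unconstrained.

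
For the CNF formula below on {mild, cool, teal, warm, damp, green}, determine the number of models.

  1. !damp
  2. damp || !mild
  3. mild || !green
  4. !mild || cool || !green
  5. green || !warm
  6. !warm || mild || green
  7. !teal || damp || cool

There are 2^6 = 64 truth assignments over (mild, cool, teal, warm, damp, green).
Split on cool. With cool = true, the clauses containing cool are satisfied and !cool drops from the rest; 2 of the 2^5 = 32 assignments to the other variables satisfy what remains.
With cool = false, by the same count on the reduced clause set, 1 assignment works.
Total: 2 + 1 = 3.

3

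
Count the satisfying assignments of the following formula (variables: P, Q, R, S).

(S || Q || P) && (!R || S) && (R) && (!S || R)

There are 2^4 = 16 truth assignments over (P, Q, R, S).
Check each against the 4 clauses (columns in the order P, Q, R, S):
  F F F F  ✗ fails (S || Q || P)
  F F F T  ✗ fails (R)
  F F T F  ✗ fails (S || Q || P)
  F F T T  ✓ satisfies all
  F T F F  ✗ fails (R)
  F T F T  ✗ fails (R)
  F T T F  ✗ fails (!R || S)
  F T T T  ✓ satisfies all
  T F F F  ✗ fails (R)
  T F F T  ✗ fails (R)
  T F T F  ✗ fails (!R || S)
  T F T T  ✓ satisfies all
  T T F F  ✗ fails (R)
  T T F T  ✗ fails (R)
  T T T F  ✗ fails (!R || S)
  T T T T  ✓ satisfies all
4 of the 16 rows are models.

4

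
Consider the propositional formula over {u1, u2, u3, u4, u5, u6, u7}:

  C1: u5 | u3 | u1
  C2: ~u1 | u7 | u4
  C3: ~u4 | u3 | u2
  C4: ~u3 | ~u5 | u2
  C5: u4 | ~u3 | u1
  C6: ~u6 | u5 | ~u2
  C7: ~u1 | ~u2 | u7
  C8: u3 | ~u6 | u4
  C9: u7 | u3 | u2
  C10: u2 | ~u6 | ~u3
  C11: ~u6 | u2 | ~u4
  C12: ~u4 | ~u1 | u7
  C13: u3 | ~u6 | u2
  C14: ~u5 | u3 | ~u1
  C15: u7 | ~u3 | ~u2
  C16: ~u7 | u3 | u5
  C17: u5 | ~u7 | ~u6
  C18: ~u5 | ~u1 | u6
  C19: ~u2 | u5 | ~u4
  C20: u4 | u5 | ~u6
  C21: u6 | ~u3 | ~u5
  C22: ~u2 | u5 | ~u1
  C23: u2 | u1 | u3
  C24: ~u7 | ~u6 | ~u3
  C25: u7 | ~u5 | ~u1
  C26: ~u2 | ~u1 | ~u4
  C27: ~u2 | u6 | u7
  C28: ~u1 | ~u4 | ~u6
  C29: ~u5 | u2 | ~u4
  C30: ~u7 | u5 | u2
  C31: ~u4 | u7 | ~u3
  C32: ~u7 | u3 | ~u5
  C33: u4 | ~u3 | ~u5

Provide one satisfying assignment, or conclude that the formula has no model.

Try u5 = 1.
Try u3 = 0.
Unit clause (~u1) forces u1 = 0.
Unit clause (u2) forces u2 = 1.
Unit clause (~u7) forces u7 = 0.
Unit clause (u6) forces u6 = 1.
Unit clause (u4) forces u4 = 1.
Every clause now holds.

u1: 0; u2: 1; u3: 0; u4: 1; u5: 1; u6: 1; u7: 0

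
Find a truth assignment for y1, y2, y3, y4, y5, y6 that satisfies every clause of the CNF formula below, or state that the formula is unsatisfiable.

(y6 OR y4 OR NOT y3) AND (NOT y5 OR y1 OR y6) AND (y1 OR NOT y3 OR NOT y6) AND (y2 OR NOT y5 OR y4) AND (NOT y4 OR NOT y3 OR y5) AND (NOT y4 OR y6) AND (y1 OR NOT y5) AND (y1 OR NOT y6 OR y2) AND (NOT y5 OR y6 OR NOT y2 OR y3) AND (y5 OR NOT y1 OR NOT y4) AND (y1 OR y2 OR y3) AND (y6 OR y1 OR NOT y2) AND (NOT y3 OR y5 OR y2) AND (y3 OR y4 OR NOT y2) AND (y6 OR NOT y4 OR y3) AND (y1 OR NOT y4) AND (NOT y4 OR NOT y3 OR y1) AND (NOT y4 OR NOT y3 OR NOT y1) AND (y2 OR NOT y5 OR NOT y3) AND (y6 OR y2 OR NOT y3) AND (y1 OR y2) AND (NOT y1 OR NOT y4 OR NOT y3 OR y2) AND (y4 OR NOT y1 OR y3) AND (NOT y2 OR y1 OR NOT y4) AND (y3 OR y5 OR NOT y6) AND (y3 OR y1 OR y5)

y1 ↦ true; y2 ↦ true; y3 ↦ false; y4 ↦ true; y5 ↦ true; y6 ↦ true

Suppose y4 = true.
(y6) alone gives y6 = true.
(y1) alone gives y1 = true.
(y5) alone gives y5 = true.
(NOT y3) alone gives y3 = false.
No clause remains; y2 is free.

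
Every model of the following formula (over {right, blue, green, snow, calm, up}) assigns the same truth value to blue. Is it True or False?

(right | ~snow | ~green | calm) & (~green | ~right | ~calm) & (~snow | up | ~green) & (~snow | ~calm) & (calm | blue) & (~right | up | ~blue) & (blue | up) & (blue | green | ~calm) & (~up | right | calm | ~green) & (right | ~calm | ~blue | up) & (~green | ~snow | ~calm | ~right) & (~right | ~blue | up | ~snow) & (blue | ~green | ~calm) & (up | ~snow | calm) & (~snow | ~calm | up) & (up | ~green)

Suppose blue = 0.
(calm) alone gives calm = 1.
(~snow) alone gives snow = 0.
(up) alone gives up = 1.
(green) alone gives green = 1.
Now (~green) is unsatisfied and unit — conflict.
So every satisfying assignment has blue = True.

True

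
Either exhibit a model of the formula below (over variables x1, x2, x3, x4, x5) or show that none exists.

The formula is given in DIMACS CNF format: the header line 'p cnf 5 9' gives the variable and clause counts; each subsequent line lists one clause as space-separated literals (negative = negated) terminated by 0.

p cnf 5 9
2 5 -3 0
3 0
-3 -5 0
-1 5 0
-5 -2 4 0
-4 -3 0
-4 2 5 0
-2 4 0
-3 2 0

The clause (x3) is unit, so x3 = True.
The clause (¬x5) is unit, so x5 = False.
The clause (x2) is unit, so x2 = True.
The clause (¬x1) is unit, so x1 = False.
The clause (¬x4) is unit, so x4 = False.
That conflicts with the unit clause (x4).

UNSATISFIABLE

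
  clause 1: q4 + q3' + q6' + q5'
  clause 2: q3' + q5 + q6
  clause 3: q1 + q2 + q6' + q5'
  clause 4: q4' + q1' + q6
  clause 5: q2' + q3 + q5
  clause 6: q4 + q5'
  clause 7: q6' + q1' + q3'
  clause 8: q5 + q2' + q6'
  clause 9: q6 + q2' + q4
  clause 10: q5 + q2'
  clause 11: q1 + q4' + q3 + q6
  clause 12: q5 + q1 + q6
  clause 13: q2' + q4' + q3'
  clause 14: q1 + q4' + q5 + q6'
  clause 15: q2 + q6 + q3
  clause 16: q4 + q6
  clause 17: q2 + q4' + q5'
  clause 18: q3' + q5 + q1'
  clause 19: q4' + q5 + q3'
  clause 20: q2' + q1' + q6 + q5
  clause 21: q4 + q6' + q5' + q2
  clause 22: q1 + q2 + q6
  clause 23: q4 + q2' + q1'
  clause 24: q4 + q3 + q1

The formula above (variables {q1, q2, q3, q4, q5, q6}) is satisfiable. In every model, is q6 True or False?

True

Suppose q6 = 0.
From the singleton clause (q4), q4 = 1.
From the singleton clause (q1'), q1 = 0.
From the singleton clause (q3), q3 = 1.
From the singleton clause (q5), q5 = 1.
From the singleton clause (q2'), q2 = 0.
That conflicts with the unit clause (q2).
So every satisfying assignment has q6 = True.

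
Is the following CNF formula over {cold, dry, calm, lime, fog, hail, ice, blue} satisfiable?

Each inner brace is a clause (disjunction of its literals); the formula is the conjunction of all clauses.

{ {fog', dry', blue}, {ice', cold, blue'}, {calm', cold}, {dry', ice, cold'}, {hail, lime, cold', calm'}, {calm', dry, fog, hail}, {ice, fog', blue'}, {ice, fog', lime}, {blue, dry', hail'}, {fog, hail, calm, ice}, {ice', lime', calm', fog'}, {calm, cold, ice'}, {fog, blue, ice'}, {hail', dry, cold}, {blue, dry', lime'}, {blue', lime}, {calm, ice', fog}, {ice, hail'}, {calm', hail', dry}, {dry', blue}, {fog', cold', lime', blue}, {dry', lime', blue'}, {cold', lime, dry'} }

Yes

Try calm = 0.
Try cold = 1.
Try dry = 0.
Try blue = 1.
From the singleton clause (lime), lime = 1.
Try ice = 1.
From the singleton clause (fog), fog = 1.
No clause remains; hail is free.
A satisfying assignment: cold: 1; dry: 0; calm: 0; lime: 1; fog: 1; hail: 0; ice: 1; blue: 1.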